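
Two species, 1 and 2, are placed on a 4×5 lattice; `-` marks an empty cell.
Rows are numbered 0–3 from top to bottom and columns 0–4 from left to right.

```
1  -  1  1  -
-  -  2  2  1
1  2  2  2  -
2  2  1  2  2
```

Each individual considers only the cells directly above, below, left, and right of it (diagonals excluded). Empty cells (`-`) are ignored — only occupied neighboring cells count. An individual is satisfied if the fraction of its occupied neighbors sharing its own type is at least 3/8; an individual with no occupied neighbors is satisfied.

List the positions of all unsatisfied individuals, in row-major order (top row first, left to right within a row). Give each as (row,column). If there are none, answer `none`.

Row 0: (0,0)1 0/0 ok · (0,2)1 1/2 ok · (0,3)1 1/2 ok
Row 1: (1,2)2 2/3 ok · (1,3)2 2/4 ok · (1,4)1 0/1 unhappy
Row 2: (2,0)1 0/2 unhappy · (2,1)2 2/3 ok · (2,2)2 3/4 ok · (2,3)2 3/3 ok
Row 3: (3,0)2 1/2 ok · (3,1)2 2/3 ok · (3,2)1 0/3 unhappy · (3,3)2 2/3 ok · (3,4)2 1/1 ok

(1,4), (2,0), (3,2)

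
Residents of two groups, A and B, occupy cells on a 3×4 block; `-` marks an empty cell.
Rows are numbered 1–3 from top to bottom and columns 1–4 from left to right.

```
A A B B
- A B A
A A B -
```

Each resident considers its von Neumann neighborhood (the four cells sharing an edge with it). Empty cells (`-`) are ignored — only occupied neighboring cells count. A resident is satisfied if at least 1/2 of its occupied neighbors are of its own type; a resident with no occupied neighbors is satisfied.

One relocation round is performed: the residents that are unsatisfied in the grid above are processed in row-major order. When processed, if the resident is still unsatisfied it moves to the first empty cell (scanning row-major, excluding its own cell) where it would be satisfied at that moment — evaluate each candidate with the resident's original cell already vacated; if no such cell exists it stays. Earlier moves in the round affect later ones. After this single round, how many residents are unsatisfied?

0

Initially unsatisfied (in order): (2,4).
  (2,4) → (2,1).
Resulting grid:
A A B B
A A B -
A A B -
All satisfied now.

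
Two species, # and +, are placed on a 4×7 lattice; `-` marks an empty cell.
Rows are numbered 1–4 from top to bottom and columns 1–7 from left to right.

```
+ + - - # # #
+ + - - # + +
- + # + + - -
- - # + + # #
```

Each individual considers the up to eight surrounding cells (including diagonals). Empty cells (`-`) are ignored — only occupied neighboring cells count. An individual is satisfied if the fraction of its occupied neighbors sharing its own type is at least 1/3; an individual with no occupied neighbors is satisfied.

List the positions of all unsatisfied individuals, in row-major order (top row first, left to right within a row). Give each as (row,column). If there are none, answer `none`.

(3,3), (4,3)

Row 1: (1,1)+ 3/3 ok · (1,2)+ 3/3 ok · (1,5)# 2/3 ok · (1,6)# 3/5 ok · (1,7)# 1/3 ok
Row 2: (2,1)+ 4/4 ok · (2,2)+ 4/5 ok · (2,5)# 2/5 ok · (2,6)+ 2/6 ok · (2,7)+ 1/3 ok
Row 3: (3,2)+ 2/4 ok · (3,3)# 1/5 unhappy · (3,4)+ 3/6 ok · (3,5)+ 4/6 ok
Row 4: (4,3)# 1/4 unhappy · (4,4)+ 3/5 ok · (4,5)+ 3/4 ok · (4,6)# 1/3 ok · (4,7)# 1/1 ok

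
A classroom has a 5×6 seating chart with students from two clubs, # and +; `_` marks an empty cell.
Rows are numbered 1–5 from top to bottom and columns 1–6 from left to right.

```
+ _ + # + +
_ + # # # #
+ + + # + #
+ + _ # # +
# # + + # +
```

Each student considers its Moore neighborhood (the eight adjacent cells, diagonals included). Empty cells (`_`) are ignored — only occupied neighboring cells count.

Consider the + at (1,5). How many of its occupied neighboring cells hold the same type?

1

Occupied neighbors of (1,5): (1,4)=#, (1,6)=+, (2,4)=#, (2,5)=#, (2,6)=#.
Same type (+): 1 of 5.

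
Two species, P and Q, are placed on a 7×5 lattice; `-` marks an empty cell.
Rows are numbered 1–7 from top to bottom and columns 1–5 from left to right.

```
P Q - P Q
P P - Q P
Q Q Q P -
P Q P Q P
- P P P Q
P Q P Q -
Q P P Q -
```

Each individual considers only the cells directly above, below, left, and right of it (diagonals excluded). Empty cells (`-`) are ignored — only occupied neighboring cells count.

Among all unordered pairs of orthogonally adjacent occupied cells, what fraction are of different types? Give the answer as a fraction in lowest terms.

5/7

Scan each occupied cell's neighbors to the right and below so each pair is counted once.
From row 1: 5 unlike of 6 pairs (running 5/6).
From row 2: 4 unlike of 5 pairs (running 9/11).
From row 3: 4 unlike of 7 pairs (running 13/18).
From row 4: 7 unlike of 8 pairs (running 20/26).
From row 5: 3 unlike of 6 pairs (running 23/32).
From row 6: 5 unlike of 7 pairs (running 28/39).
From row 7: 2 unlike of 3 pairs (running 30/42).
Total adjacent occupied pairs: 42; unlike-type pairs: 30.
30/42 reduces to 5/7.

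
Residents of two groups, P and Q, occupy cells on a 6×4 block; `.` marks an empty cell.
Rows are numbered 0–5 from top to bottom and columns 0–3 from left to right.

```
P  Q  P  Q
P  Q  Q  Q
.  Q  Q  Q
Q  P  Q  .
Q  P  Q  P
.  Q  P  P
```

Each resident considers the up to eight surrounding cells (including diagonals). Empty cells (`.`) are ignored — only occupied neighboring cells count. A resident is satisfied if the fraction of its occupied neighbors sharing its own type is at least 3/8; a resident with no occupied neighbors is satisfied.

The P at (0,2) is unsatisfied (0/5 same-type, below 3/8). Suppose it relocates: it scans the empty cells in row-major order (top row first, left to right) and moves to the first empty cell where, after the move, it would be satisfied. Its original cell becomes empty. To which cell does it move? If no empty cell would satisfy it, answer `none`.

Vacating (0,2). Empty cells in order:
  (2,0): 2/5 same-type → satisfied — stop here.

(2,0)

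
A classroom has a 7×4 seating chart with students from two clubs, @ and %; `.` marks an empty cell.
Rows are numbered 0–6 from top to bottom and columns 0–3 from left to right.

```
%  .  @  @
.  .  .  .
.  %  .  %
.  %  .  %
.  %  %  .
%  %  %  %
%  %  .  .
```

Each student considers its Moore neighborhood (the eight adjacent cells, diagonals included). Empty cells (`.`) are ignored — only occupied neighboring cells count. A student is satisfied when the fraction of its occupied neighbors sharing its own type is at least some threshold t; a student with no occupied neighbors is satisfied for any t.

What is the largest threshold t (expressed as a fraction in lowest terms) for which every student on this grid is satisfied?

(0,0)% — no occupied neighbors
(0,2)@ 1/1
(0,3)@ 1/1
(2,1)% 1/1
(2,3)% 1/1
(3,1)% 3/3
(3,3)% 2/2
(4,1)% 5/5
(4,2)% 6/6
(5,0)% 4/4
(5,1)% 6/6
(5,2)% 5/5
(5,3)% 2/2
(6,0)% 3/3
(6,1)% 4/4
The smallest same-type fraction is 1/1 at (0,2), which reduces to 1/1. Any threshold above that leaves this student unsatisfied.

1/1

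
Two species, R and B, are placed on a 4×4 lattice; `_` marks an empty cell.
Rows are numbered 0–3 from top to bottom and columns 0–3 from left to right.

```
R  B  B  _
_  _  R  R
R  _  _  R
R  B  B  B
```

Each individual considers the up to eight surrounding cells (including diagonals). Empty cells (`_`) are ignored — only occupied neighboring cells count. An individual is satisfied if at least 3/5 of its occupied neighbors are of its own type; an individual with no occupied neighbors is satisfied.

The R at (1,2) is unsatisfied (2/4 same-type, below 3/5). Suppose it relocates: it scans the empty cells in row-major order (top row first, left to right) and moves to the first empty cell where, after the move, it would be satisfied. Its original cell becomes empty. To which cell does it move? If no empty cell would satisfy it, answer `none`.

Vacating (1,2). Empty cells in order:
  (0,3): 1/2 same-type → still unsatisfied.
  (1,0): 2/3 same-type → satisfied — stop here.

(1,0)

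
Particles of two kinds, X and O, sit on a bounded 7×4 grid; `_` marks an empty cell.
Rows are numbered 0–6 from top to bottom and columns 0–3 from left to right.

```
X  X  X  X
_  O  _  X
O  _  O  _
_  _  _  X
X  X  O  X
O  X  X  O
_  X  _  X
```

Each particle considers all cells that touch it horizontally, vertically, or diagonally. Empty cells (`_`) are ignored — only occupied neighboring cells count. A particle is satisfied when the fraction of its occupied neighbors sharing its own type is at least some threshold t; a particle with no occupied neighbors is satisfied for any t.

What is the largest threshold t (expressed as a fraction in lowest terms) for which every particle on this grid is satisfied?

0/1

(0,0)X 1/2
(0,1)X 2/3
(0,2)X 3/4
(0,3)X 2/2
(1,1)O 2/5
(1,3)X 2/3
(2,0)O 1/1
(2,2)O 1/3
(3,3)X 1/3
(4,0)X 2/3
(4,1)X 3/5
(4,2)O 1/6
(4,3)X 2/4
(5,0)O 0/4
(5,1)X 4/6
(5,2)X 5/7
(5,3)O 1/4
(6,1)X 2/3
(6,3)X 1/2
The smallest same-type fraction is 0/4 at (5,0), which reduces to 0/1. Any threshold above that leaves this particle unsatisfied.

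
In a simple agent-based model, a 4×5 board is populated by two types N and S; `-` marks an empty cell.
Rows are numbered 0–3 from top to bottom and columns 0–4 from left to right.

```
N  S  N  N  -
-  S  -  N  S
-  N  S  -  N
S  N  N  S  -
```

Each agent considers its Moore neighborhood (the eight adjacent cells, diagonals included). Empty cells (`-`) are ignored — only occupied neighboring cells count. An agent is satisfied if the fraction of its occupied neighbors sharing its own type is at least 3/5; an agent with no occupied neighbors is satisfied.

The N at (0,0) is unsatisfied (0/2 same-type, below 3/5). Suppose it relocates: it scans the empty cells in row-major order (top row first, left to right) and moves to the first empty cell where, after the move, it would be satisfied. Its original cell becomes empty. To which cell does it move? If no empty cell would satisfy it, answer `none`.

(0,4)

Vacating (0,0). Empty cells in order:
  (0,4): 2/3 same-type → satisfied — stop here.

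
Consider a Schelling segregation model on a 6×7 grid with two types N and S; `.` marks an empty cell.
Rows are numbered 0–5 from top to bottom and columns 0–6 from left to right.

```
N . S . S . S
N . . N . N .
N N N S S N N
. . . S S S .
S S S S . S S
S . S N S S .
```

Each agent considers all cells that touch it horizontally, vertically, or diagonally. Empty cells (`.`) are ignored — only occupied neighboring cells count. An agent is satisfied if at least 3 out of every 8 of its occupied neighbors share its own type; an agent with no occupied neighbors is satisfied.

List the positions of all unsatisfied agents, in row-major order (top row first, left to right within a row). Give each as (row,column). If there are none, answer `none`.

(0,2), (0,4), (0,6), (1,3), (5,3)

(0,0)N 1/1 ok
(0,2)S 0/1 unhappy
(0,4)S 0/2 unhappy
(0,6)S 0/1 unhappy
(1,0)N 3/3 ok
(1,3)N 1/5 unhappy
(1,5)N 2/5 ok
(2,0)N 2/2 ok
(2,1)N 3/3 ok
(2,2)N 2/4 ok
(2,3)S 3/5 ok
(2,4)S 4/7 ok
(2,5)N 2/5 ok
(2,6)N 2/3 ok
(3,3)S 5/6 ok
(3,4)S 6/7 ok
(3,5)S 4/6 ok
(4,0)S 2/2 ok
(4,1)S 4/4 ok
(4,2)S 4/5 ok
(4,3)S 5/6 ok
(4,5)S 5/5 ok
(4,6)S 3/3 ok
(5,0)S 2/2 ok
(5,2)S 3/4 ok
(5,3)N 0/4 unhappy
(5,4)S 3/4 ok
(5,5)S 3/3 ok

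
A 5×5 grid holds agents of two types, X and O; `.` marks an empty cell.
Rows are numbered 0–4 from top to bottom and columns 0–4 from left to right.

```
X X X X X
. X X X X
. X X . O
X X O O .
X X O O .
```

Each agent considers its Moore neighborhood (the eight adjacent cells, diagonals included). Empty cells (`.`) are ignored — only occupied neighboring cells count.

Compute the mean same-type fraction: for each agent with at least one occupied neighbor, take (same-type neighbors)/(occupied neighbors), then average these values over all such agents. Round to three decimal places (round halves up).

0.832

Row 0: (0,0)X 2/2 · (0,1)X 4/4 · (0,2)X 5/5 · (0,3)X 5/5 · (0,4)X 3/3
Row 1: (1,1)X 6/6 · (1,2)X 7/7 · (1,3)X 6/7 · (1,4)X 3/4
Row 2: (2,1)X 5/6 · (2,2)X 5/7 · (2,4)O 1/3
Row 3: (3,0)X 4/4 · (3,1)X 5/7 · (3,2)O 3/7 · (3,3)O 4/5
Row 4: (4,0)X 3/3 · (4,1)X 3/5 · (4,2)O 3/5 · (4,3)O 3/3
Sum over 20 agents: 2/2 + 4/4 + 5/5 + 5/5 + 3/3 + 6/6 + 7/7 + 6/7 + 3/4 + 5/6 + 5/7 + 1/3 + 4/4 + 5/7 + 3/7 + 4/5 + 3/3 + 3/5 + 3/5 + 3/3 = 1397/84; mean = 1397/84 ÷ 20 = 1397/1680 = 0.831547… → 0.832.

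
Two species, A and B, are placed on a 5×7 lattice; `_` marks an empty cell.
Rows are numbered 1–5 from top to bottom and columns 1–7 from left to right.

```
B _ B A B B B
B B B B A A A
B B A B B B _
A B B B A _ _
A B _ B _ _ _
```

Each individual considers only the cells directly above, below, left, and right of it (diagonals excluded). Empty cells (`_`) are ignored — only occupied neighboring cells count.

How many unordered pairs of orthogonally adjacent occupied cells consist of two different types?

18

Scan each occupied cell's neighbors to the right and below so each pair is counted once.
From row 1: 6 unlike of 10 pairs (running 6/10).
From row 2: 4 unlike of 12 pairs (running 10/22).
From row 3: 5 unlike of 10 pairs (running 15/32).
From row 4: 2 unlike of 7 pairs (running 17/39).
From row 5: 1 unlike of 1 pairs (running 18/40).
Total adjacent occupied pairs: 40; unlike-type pairs: 18.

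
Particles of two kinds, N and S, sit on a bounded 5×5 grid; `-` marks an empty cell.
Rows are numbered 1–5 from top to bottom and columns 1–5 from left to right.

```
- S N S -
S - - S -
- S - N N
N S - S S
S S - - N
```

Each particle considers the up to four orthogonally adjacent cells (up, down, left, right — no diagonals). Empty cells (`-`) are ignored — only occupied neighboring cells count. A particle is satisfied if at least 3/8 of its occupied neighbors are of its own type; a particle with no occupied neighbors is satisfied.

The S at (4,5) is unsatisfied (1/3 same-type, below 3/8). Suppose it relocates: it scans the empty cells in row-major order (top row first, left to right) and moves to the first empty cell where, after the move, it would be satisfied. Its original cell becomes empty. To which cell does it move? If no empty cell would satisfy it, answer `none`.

Vacating (4,5). Empty cells in order:
  (1,1): 2/2 same-type → satisfied — stop here.

(1,1)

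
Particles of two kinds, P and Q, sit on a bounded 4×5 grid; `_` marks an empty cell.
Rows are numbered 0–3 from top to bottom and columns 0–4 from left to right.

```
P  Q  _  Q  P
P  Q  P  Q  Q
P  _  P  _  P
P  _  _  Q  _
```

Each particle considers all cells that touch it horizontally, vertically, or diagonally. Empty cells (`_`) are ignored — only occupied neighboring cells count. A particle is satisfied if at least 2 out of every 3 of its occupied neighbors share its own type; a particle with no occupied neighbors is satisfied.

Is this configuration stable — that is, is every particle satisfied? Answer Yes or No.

(0,0)P 1/3 not
(0,1)Q 1/4 not
(0,3)Q 2/4 not
(0,4)P 0/3 not
(1,0)P 2/4 not
(1,1)Q 1/6 not
(1,2)P 1/5 not
(1,3)Q 2/6 not
(1,4)Q 2/4 not
(2,0)P 2/3 satisfied
(2,2)P 1/4 not
(2,4)P 0/3 not
(3,0)P 1/1 satisfied
(3,3)Q 0/2 not
For instance (0,0) has only 1/3 same-type neighbors, below 2/3.

No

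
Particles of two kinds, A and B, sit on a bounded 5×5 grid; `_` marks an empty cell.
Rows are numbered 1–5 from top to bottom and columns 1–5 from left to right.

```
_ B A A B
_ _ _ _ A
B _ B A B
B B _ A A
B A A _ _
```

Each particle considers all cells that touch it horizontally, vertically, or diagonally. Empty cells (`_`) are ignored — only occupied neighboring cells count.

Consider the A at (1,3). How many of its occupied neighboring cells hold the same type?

Occupied neighbors of (1,3): (1,2)=B, (1,4)=A.
Same type (A): 1 of 2.

1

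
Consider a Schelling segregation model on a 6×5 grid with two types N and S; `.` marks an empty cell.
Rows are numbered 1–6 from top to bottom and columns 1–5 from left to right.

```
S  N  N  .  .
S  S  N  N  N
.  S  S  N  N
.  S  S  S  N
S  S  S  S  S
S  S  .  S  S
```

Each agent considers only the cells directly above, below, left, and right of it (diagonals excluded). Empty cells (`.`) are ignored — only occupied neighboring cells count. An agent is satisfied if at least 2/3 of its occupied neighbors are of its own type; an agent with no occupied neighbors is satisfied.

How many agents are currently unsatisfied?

8

Row 1: (1,1)S 1/2 unhappy · (1,2)N 1/3 unhappy · (1,3)N 2/2 ok
Row 2: (2,1)S 2/2 ok · (2,2)S 2/4 unhappy · (2,3)N 2/4 unhappy · (2,4)N 3/3 ok · (2,5)N 2/2 ok
Row 3: (3,2)S 3/3 ok · (3,3)S 2/4 unhappy · (3,4)N 2/4 unhappy · (3,5)N 3/3 ok
Row 4: (4,2)S 3/3 ok · (4,3)S 4/4 ok · (4,4)S 2/4 unhappy · (4,5)N 1/3 unhappy
Row 5: (5,1)S 2/2 ok · (5,2)S 4/4 ok · (5,3)S 3/3 ok · (5,4)S 4/4 ok · (5,5)S 2/3 ok
Row 6: (6,1)S 2/2 ok · (6,2)S 2/2 ok · (6,4)S 2/2 ok · (6,5)S 2/2 ok
Unsatisfied: (1,1), (1,2), (2,2), (2,3), (3,3), (3,4), (4,4), (4,5) — 8 in total.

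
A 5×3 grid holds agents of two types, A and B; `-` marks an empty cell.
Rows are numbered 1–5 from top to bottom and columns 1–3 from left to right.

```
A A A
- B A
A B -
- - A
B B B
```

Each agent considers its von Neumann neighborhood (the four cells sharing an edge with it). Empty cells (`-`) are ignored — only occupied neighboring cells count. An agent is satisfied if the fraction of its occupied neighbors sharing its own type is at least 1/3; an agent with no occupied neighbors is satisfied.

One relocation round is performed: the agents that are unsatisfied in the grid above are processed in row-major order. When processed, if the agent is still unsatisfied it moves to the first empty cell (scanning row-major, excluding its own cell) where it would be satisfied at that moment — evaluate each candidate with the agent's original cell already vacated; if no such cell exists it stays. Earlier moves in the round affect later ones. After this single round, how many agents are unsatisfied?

1

Initially unsatisfied (in order): (3,1), (4,3).
  (3,1) → (2,1).
  (4,3) → (3,1).
Resulting grid:
A A A
A B A
A B -
- - -
B B B
Unsatisfied now: (2,2).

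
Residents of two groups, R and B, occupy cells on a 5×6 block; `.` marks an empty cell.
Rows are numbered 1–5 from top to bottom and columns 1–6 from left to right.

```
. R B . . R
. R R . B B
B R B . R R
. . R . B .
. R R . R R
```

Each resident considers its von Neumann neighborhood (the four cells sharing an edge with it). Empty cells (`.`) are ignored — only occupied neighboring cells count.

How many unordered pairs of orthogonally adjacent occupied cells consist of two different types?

11

Scan each occupied cell's neighbors to the right and below so each pair is counted once.
Row 1: R(1,2)–B(1,3)≠ R(1,2)–R(2,2)= B(1,3)–R(2,3)≠ R(1,6)–B(2,6)≠  → 3/4 unlike.
Row 2: R(2,2)–R(2,3)= R(2,2)–R(3,2)= R(2,3)–B(3,3)≠ B(2,5)–B(2,6)= B(2,5)–R(3,5)≠ B(2,6)–R(3,6)≠  → 3/6 unlike.
Row 3: B(3,1)–R(3,2)≠ R(3,2)–B(3,3)≠ B(3,3)–R(4,3)≠ R(3,5)–R(3,6)= R(3,5)–B(4,5)≠  → 4/5 unlike.
Row 4: R(4,3)–R(5,3)= B(4,5)–R(5,5)≠  → 1/2 unlike.
Row 5: R(5,2)–R(5,3)= R(5,5)–R(5,6)=  → 0/2 unlike.
Total adjacent occupied pairs: 19; unlike-type pairs: 11.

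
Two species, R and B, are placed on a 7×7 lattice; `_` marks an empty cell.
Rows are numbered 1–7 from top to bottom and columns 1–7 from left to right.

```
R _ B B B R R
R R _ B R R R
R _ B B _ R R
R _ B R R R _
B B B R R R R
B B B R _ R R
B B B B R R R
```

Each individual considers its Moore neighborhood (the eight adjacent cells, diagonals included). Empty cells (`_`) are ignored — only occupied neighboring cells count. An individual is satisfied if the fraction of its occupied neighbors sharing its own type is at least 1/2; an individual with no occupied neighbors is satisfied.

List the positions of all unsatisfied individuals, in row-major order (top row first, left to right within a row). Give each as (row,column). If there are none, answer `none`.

Row 1: (1,1)R 2/2 ok · (1,3)B 2/3 ok · (1,4)B 3/4 ok · (1,5)B 2/5 unhappy · (1,6)R 4/5 ok · (1,7)R 3/3 ok
Row 2: (2,1)R 3/3 ok · (2,2)R 3/5 ok · (2,4)B 5/6 ok · (2,5)R 3/7 unhappy · (2,6)R 6/7 ok · (2,7)R 5/5 ok
Row 3: (3,1)R 3/3 ok · (3,3)B 3/5 ok · (3,4)B 3/6 ok · (3,6)R 6/6 ok · (3,7)R 4/4 ok
Row 4: (4,1)R 1/3 unhappy · (4,3)B 4/6 ok · (4,4)R 3/7 unhappy · (4,5)R 6/7 ok · (4,6)R 6/6 ok
Row 5: (5,1)B 3/4 ok · (5,2)B 6/7 ok · (5,3)B 4/7 ok · (5,4)R 4/7 ok · (5,5)R 7/7 ok · (5,6)R 6/6 ok · (5,7)R 4/4 ok
Row 6: (6,1)B 5/5 ok · (6,2)B 8/8 ok · (6,3)B 6/8 ok · (6,4)R 3/7 unhappy · (6,6)R 7/7 ok · (6,7)R 5/5 ok
Row 7: (7,1)B 3/3 ok · (7,2)B 5/5 ok · (7,3)B 4/5 ok · (7,4)B 2/4 ok · (7,5)R 3/4 ok · (7,6)R 4/4 ok · (7,7)R 3/3 ok

(1,5), (2,5), (4,1), (4,4), (6,4)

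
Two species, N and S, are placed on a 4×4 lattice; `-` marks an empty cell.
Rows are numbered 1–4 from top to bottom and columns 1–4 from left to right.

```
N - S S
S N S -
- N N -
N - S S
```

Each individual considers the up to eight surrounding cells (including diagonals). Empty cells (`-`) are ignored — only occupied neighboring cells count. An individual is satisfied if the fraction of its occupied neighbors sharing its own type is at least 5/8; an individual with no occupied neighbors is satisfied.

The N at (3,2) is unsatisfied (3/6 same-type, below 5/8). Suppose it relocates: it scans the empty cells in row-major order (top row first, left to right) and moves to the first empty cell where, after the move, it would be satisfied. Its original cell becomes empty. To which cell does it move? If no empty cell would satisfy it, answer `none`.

(3,1)

Vacating (3,2). Empty cells in order:
  (1,2): 2/5 same-type → still unsatisfied.
  (2,4): 1/4 same-type → still unsatisfied.
  (3,1): 2/3 same-type → satisfied — stop here.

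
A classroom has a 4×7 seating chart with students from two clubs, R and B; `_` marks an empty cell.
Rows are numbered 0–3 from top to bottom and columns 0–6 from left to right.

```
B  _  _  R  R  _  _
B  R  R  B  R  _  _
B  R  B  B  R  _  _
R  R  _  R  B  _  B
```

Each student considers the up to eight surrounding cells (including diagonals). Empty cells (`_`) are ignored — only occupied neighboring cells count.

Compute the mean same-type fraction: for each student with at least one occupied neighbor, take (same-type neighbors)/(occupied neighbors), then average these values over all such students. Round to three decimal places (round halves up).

(0,0)B 1/2
(0,3)R 3/4
(0,4)R 2/3
(1,0)B 2/4
(1,1)R 2/6
(1,2)R 3/6
(1,3)B 2/7
(1,4)R 3/5
(2,0)B 1/5
(2,1)R 4/7
(2,2)B 2/7
(2,3)B 3/7
(2,4)R 2/5
(3,0)R 2/3
(3,1)R 2/4
(3,3)R 1/4
(3,4)B 1/3
(3,6)B — no occupied neighbors
Sum over 17 students: 1/2 + 3/4 + 2/3 + 2/4 + 2/6 + 3/6 + 2/7 + 3/5 + 1/5 + 4/7 + 2/7 + 3/7 + 2/5 + 2/3 + 2/4 + 1/4 + 1/3 = 272/35; mean = 272/35 ÷ 17 = 16/35 = 0.457142… → 0.457.

0.457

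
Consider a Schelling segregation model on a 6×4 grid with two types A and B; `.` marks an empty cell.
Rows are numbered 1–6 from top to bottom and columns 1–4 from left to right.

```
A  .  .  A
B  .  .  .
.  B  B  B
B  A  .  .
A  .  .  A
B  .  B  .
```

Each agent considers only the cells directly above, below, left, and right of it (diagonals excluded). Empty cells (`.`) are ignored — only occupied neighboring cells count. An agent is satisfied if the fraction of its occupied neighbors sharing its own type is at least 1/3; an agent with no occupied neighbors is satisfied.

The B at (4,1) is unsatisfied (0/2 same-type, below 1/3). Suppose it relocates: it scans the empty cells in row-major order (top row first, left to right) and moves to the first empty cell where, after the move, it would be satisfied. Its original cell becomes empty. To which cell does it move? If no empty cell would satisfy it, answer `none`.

Vacating (4,1). Empty cells in order:
  (1,2): 0/1 same-type → still unsatisfied.
  (1,3): 0/1 same-type → still unsatisfied.
  (2,2): 2/2 same-type → satisfied — stop here.

(2,2)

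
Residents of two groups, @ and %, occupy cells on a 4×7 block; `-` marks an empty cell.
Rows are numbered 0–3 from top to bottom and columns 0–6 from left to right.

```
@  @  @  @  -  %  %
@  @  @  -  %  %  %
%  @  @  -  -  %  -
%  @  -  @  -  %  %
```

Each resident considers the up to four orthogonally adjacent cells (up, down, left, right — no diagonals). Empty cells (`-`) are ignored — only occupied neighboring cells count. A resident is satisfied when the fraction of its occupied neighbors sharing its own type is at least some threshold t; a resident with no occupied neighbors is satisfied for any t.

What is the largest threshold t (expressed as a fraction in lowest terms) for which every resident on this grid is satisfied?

Row 0: (0,0)@ 2/2 · (0,1)@ 3/3 · (0,2)@ 3/3 · (0,3)@ 1/1 · (0,5)% 2/2 · (0,6)% 2/2
Row 1: (1,0)@ 2/3 · (1,1)@ 4/4 · (1,2)@ 3/3 · (1,4)% 1/1 · (1,5)% 4/4 · (1,6)% 2/2
Row 2: (2,0)% 1/3 · (2,1)@ 3/4 · (2,2)@ 2/2 · (2,5)% 2/2
Row 3: (3,0)% 1/2 · (3,1)@ 1/2 · (3,3)@ — no occupied neighbors · (3,5)% 2/2 · (3,6)% 1/1
The smallest same-type fraction is 1/3 at (2,0), which reduces to 1/3. Any threshold above that leaves this resident unsatisfied.

1/3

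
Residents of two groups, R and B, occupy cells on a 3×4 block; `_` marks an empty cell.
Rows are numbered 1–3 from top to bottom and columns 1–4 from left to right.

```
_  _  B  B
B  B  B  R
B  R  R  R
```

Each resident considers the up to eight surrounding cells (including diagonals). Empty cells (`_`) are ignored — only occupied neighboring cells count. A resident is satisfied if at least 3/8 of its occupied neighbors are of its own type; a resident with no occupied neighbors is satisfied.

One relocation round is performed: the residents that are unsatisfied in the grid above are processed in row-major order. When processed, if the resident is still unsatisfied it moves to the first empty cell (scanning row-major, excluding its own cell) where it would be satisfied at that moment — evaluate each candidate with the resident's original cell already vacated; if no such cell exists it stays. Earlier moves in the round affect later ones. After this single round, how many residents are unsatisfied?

1

Initially unsatisfied (in order): (3,2).
  (3,2): no empty cell satisfies it; stays.
Resulting grid:
_ _ B B
B B B R
B R R R
Unsatisfied now: (3,2).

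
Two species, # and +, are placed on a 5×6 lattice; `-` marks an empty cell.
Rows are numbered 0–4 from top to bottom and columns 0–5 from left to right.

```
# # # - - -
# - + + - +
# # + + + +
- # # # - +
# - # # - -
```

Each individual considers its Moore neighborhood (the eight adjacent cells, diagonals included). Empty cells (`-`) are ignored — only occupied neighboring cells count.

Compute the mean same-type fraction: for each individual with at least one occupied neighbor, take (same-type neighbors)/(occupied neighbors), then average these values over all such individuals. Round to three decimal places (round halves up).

0.801

Row 0: (0,0)# 2/2 · (0,1)# 3/4 · (0,2)# 1/3
Row 1: (1,0)# 4/4 · (1,2)+ 3/6 · (1,3)+ 4/5 · (1,5)+ 2/2
Row 2: (2,0)# 3/3 · (2,1)# 4/6 · (2,2)+ 3/7 · (2,3)+ 4/6 · (2,4)+ 5/6 · (2,5)+ 3/3
Row 3: (3,1)# 5/6 · (3,2)# 5/7 · (3,3)# 3/6 · (3,5)+ 2/2
Row 4: (4,0)# 1/1 · (4,2)# 4/4 · (4,3)# 3/3
Sum over 20 individuals: 2/2 + 3/4 + 1/3 + 4/4 + 3/6 + 4/5 + 2/2 + 3/3 + 4/6 + 3/7 + 4/6 + 5/6 + 3/3 + 5/6 + 5/7 + 3/6 + 2/2 + 1/1 + 4/4 + 3/3 = 6731/420; mean = 6731/420 ÷ 20 = 6731/8400 = 0.801309… → 0.801.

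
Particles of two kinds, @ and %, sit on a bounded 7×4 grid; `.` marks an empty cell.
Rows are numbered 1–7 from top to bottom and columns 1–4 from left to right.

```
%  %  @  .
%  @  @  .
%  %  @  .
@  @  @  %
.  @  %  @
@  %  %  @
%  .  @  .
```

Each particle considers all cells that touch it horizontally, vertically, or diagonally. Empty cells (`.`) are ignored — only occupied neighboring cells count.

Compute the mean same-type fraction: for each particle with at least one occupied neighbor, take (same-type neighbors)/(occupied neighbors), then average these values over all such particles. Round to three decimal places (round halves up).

Row 1: (1,1)% 2/3 · (1,2)% 2/5 · (1,3)@ 2/3
Row 2: (2,1)% 4/5 · (2,2)@ 3/8 · (2,3)@ 3/5
Row 3: (3,1)% 2/5 · (3,2)% 2/8 · (3,3)@ 4/6
Row 4: (4,1)@ 2/4 · (4,2)@ 4/7 · (4,3)@ 4/7 · (4,4)% 1/4
Row 5: (5,2)@ 4/7 · (5,3)% 3/8 · (5,4)@ 2/5
Row 6: (6,1)@ 1/3 · (6,2)% 3/6 · (6,3)% 2/6 · (6,4)@ 2/4
Row 7: (7,1)% 1/2 · (7,3)@ 1/3
Sum over 22 particles: 2/3 + 2/5 + 2/3 + 4/5 + 3/8 + 3/5 + 2/5 + 2/8 + 4/6 + 2/4 + 4/7 + 4/7 + 1/4 + 4/7 + 3/8 + 2/5 + 1/3 + 3/6 + 2/6 + 2/4 + 1/2 + 1/3 = 1479/140; mean = 1479/140 ÷ 22 = 1479/3080 = 0.480194… → 0.480.

0.480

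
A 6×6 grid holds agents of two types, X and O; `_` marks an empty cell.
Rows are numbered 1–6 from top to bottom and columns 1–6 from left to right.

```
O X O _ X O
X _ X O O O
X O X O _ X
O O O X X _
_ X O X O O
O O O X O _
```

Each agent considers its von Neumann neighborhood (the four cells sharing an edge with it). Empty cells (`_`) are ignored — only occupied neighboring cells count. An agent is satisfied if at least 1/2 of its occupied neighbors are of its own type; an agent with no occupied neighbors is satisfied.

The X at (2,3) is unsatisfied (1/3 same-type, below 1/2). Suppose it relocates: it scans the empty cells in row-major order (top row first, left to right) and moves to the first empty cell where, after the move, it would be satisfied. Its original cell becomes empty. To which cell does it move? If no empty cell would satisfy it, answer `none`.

(2,2)

Vacating (2,3). Empty cells in order:
  (1,4): 1/3 same-type → still unsatisfied.
  (2,2): 2/3 same-type → satisfied — stop here.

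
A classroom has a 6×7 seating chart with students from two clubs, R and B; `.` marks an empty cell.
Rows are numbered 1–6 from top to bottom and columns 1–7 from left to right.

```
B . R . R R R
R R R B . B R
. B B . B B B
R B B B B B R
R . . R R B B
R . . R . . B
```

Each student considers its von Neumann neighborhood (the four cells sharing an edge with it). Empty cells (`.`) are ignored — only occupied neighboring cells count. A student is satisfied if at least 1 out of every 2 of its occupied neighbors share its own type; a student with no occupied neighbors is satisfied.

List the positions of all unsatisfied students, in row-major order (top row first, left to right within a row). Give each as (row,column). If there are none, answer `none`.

Row 1: (1,1)B 0/1 ✗ · (1,3)R 1/1 ✓ · (1,5)R 1/1 ✓ · (1,6)R 2/3 ✓ · (1,7)R 2/2 ✓
Row 2: (2,1)R 1/2 ✓ · (2,2)R 2/3 ✓ · (2,3)R 2/4 ✓ · (2,4)B 0/1 ✗ · (2,6)B 1/3 ✗ · (2,7)R 1/3 ✗
Row 3: (3,2)B 2/3 ✓ · (3,3)B 2/3 ✓ · (3,5)B 2/2 ✓ · (3,6)B 4/4 ✓ · (3,7)B 1/3 ✗
Row 4: (4,1)R 1/2 ✓ · (4,2)B 2/3 ✓ · (4,3)B 3/3 ✓ · (4,4)B 2/3 ✓ · (4,5)B 3/4 ✓ · (4,6)B 3/4 ✓ · (4,7)R 0/3 ✗
Row 5: (5,1)R 2/2 ✓ · (5,4)R 2/3 ✓ · (5,5)R 1/3 ✗ · (5,6)B 2/3 ✓ · (5,7)B 2/3 ✓
Row 6: (6,1)R 1/1 ✓ · (6,4)R 1/1 ✓ · (6,7)B 1/1 ✓

(1,1), (2,4), (2,6), (2,7), (3,7), (4,7), (5,5)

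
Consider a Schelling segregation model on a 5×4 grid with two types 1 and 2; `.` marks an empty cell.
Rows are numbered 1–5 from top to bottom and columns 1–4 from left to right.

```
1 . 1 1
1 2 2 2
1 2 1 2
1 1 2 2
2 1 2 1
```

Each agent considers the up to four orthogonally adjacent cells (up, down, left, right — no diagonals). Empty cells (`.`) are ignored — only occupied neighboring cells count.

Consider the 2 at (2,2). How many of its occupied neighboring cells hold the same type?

2

Occupied neighbors of (2,2): (3,2)=2, (2,1)=1, (2,3)=2.
Same type (2): 2 of 3.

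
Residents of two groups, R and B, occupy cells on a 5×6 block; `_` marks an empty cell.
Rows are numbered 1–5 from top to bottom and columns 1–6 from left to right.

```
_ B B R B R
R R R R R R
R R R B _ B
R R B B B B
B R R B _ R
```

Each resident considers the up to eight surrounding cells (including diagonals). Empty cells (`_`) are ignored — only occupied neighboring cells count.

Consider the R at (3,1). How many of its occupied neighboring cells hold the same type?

Occupied neighbors of (3,1): (2,1)=R, (2,2)=R, (3,2)=R, (4,1)=R, (4,2)=R.
Same type (R): 5 of 5.

5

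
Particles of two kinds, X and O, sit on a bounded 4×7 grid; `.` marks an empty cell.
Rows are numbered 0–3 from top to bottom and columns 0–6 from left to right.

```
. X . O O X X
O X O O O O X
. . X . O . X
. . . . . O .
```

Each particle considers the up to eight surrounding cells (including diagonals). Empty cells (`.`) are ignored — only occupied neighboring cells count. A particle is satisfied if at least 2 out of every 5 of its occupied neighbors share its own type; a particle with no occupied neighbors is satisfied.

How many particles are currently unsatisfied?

4

Row 0: (0,1)X 1/3 not · (0,3)O 4/4 satisfied · (0,4)O 4/5 satisfied · (0,5)X 2/5 satisfied · (0,6)X 2/3 satisfied
Row 1: (1,0)O 0/2 not · (1,1)X 2/4 satisfied · (1,2)O 2/5 satisfied · (1,3)O 5/6 satisfied · (1,4)O 5/6 satisfied · (1,5)O 3/7 satisfied · (1,6)X 3/4 satisfied
Row 2: (2,2)X 1/3 not · (2,4)O 4/4 satisfied · (2,6)X 1/3 not
Row 3: (3,5)O 1/2 satisfied
Unsatisfied: (0,1), (1,0), (2,2), (2,6) — 4 in total.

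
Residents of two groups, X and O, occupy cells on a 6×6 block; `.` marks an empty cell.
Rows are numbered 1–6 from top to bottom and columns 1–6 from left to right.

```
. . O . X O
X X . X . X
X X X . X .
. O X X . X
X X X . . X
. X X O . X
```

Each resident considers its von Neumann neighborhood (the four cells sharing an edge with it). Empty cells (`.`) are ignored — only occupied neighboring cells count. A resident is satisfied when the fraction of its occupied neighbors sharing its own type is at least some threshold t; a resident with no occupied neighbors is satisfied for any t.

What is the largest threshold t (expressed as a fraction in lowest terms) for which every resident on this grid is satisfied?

Row 1: (1,3)O — no occupied neighbors · (1,5)X 0/1 · (1,6)O 0/2
Row 2: (2,1)X 2/2 · (2,2)X 2/2 · (2,4)X — no occupied neighbors · (2,6)X 0/1
Row 3: (3,1)X 2/2 · (3,2)X 3/4 · (3,3)X 2/2 · (3,5)X — no occupied neighbors
Row 4: (4,2)O 0/3 · (4,3)X 3/4 · (4,4)X 1/1 · (4,6)X 1/1
Row 5: (5,1)X 1/1 · (5,2)X 3/4 · (5,3)X 3/3 · (5,6)X 2/2
Row 6: (6,2)X 2/2 · (6,3)X 2/3 · (6,4)O 0/1 · (6,6)X 1/1
The smallest same-type fraction is 0/1 at (1,5), which reduces to 0/1. Any threshold above that leaves this resident unsatisfied.

0/1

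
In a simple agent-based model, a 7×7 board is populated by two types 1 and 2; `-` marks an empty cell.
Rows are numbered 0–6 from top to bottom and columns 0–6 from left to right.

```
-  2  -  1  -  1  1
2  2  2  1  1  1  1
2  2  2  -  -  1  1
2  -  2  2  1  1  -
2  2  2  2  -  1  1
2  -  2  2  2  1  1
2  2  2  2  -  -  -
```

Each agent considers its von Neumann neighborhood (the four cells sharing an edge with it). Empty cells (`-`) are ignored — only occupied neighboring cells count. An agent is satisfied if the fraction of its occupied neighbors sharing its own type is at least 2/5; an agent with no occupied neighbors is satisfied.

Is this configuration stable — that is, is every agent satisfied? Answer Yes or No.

Row 0: (0,1)2 1/1 ok · (0,3)1 1/1 ok · (0,5)1 2/2 ok · (0,6)1 2/2 ok
Row 1: (1,0)2 2/2 ok · (1,1)2 4/4 ok · (1,2)2 2/3 ok · (1,3)1 2/3 ok · (1,4)1 2/2 ok · (1,5)1 4/4 ok · (1,6)1 3/3 ok
Row 2: (2,0)2 3/3 ok · (2,1)2 3/3 ok · (2,2)2 3/3 ok · (2,5)1 3/3 ok · (2,6)1 2/2 ok
Row 3: (3,0)2 2/2 ok · (3,2)2 3/3 ok · (3,3)2 2/3 ok · (3,4)1 1/2 ok · (3,5)1 3/3 ok
Row 4: (4,0)2 3/3 ok · (4,1)2 2/2 ok · (4,2)2 4/4 ok · (4,3)2 3/3 ok · (4,5)1 3/3 ok · (4,6)1 2/2 ok
Row 5: (5,0)2 2/2 ok · (5,2)2 3/3 ok · (5,3)2 4/4 ok · (5,4)2 1/2 ok · (5,5)1 2/3 ok · (5,6)1 2/2 ok
Row 6: (6,0)2 2/2 ok · (6,1)2 2/2 ok · (6,2)2 3/3 ok · (6,3)2 2/2 ok
All meet the threshold, so the configuration is stable.

Yes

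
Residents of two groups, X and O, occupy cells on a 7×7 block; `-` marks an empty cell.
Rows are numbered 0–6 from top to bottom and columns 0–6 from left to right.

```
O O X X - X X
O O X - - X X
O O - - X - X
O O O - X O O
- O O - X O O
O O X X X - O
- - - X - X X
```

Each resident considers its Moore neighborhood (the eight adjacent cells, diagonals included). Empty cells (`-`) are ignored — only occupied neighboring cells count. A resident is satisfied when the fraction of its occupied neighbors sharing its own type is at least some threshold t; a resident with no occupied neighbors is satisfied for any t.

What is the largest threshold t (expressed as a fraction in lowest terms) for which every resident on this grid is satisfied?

2/5

(0,0)O 3/3
(0,1)O 3/5
(0,2)X 2/4
(0,3)X 2/2
(0,5)X 3/3
(0,6)X 3/3
(1,0)O 5/5
(1,1)O 5/7
(1,2)X 2/5
(1,5)X 5/5
(1,6)X 4/4
(2,0)O 5/5
(2,1)O 6/7
(2,4)X 2/3
(2,6)X 2/4
(3,0)O 4/4
(3,1)O 6/6
(3,2)O 4/4
(3,4)X 2/4
(3,5)O 3/7
(3,6)O 3/4
(4,1)O 6/7
(4,2)O 4/6
(4,4)X 3/5
(4,5)O 4/7
(4,6)O 4/4
(5,0)O 2/2
(5,1)O 3/4
(5,2)X 2/5
(5,3)X 4/5
(5,4)X 4/5
(5,6)O 2/4
(6,3)X 3/3
(6,5)X 2/3
(6,6)X 1/2
The smallest same-type fraction is 2/5 at (1,2), which reduces to 2/5. Any threshold above that leaves this resident unsatisfied.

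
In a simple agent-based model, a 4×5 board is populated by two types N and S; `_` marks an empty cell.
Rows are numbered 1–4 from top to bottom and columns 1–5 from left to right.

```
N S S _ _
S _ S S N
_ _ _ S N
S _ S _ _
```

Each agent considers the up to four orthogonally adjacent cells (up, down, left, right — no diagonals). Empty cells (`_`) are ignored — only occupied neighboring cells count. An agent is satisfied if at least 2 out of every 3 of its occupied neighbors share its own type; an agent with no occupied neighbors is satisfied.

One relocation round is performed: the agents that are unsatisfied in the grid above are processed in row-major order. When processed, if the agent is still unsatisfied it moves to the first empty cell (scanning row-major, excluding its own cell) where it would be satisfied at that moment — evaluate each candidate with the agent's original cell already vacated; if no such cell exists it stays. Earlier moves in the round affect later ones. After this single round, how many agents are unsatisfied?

Initially unsatisfied (in order): (1,1), (1,2), (2,1), (2,5), (3,4), (3,5).
  (1,1) → (1,5).
  (1,2): now satisfied by earlier moves; stays.
  (2,1): now satisfied by earlier moves; stays.
  (2,5): now satisfied by earlier moves; stays.
  (3,4) → (1,1).
  (3,5): now satisfied by earlier moves; stays.
Resulting grid:
S S S _ N
S _ S S N
_ _ _ _ N
S _ S _ _
Unsatisfied now: (2,4).

1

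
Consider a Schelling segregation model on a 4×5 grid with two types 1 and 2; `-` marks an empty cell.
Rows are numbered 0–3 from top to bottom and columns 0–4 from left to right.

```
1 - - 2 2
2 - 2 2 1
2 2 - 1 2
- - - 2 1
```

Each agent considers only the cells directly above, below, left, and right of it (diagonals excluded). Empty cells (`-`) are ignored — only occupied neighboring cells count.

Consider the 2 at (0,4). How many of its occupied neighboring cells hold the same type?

1

Occupied neighbors of (0,4): (1,4)=1, (0,3)=2.
Same type (2): 1 of 2.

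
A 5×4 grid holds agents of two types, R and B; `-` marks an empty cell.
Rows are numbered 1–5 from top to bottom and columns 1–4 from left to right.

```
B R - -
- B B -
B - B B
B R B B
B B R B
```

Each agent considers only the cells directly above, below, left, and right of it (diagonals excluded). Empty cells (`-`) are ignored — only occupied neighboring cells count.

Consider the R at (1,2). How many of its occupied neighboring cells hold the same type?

0

Occupied neighbors of (1,2): (2,2)=B, (1,1)=B.
Same type (R): 0 of 2.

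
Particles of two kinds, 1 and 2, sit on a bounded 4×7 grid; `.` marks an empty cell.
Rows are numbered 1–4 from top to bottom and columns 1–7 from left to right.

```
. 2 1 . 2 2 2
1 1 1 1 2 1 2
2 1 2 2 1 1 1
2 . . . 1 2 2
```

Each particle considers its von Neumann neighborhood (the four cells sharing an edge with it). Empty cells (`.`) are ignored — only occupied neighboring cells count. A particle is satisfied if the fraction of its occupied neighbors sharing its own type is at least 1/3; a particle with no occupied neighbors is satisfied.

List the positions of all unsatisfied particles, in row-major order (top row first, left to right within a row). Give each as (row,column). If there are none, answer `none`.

(1,2), (2,5), (2,6)

Row 1: (1,2)2 0/2 unhappy · (1,3)1 1/2 ok · (1,5)2 2/2 ok · (1,6)2 2/3 ok · (1,7)2 2/2 ok
Row 2: (2,1)1 1/2 ok · (2,2)1 3/4 ok · (2,3)1 3/4 ok · (2,4)1 1/3 ok · (2,5)2 1/4 unhappy · (2,6)1 1/4 unhappy · (2,7)2 1/3 ok
Row 3: (3,1)2 1/3 ok · (3,2)1 1/3 ok · (3,3)2 1/3 ok · (3,4)2 1/3 ok · (3,5)1 2/4 ok · (3,6)1 3/4 ok · (3,7)1 1/3 ok
Row 4: (4,1)2 1/1 ok · (4,5)1 1/2 ok · (4,6)2 1/3 ok · (4,7)2 1/2 ok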